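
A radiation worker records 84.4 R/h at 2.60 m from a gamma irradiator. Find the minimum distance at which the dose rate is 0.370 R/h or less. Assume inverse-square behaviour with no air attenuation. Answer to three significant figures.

39.3 m

Since intensity falls as 1/r², d₂ = d₁·√(I₁/I₂).
I₁/I₂ = 84.4/0.370 = 228.1, so d₂ = 2.60 × √228.1 = 39.27 m.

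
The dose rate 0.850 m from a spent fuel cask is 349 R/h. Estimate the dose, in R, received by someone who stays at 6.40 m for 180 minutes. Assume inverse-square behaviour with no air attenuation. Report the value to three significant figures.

Intensity scales as (d₁/d₂)², so rate at 6.40 m:
349 × (0.850/6.40)² = 349 × 0.01764 = 6.156 R/h.
Dose = rate × time = 6.156 R/h × 3.000 h = 18.47 R.

18.5 R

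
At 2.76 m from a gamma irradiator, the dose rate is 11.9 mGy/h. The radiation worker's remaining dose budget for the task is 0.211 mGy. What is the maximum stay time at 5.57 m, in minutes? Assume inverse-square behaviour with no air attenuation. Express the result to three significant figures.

By the inverse-square law, rate at 5.57 m:
11.9 × (2.76/5.57)² = 11.9 × 0.2455 = 2.921 mGy/h.
Stay time = 0.211 mGy ÷ 2.921 mGy/h = 0.07224 h = 4.334 min.

4.33 min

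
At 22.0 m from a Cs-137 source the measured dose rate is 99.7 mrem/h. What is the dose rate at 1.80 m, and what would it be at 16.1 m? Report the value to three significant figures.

14900 mrem/h; 186 mrem/h

By the inverse-square law,
At 1.80 m: 99.7 × (22.0/1.80)² = 99.7 × 149.4 = 14900 mrem/h
At 16.1 m: (1.80/16.1)² = 0.01250, so 14900 × 0.01250 = 186.2 mrem/h.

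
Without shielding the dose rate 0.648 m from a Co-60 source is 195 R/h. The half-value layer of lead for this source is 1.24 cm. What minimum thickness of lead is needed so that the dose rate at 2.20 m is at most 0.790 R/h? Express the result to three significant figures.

At 2.20 m, distance alone gives (0.648/2.20)² = 0.08676, so 195 × 0.08676 = 16.92 R/h.
Further attenuation needed: 16.92/0.790 = 21.42.
n = log₂(21.42) = 4.421 half-value layers.
Thickness = 4.421 × 1.24 cm = 5.482 cm.

5.48 cm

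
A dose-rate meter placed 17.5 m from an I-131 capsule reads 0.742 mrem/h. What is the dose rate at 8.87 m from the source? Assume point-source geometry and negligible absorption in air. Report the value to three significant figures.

Using I₁d₁² = I₂d₂², scaling from 17.5 m to 8.87 m:
0.742 × (17.5/8.87)² = 0.742 × 3.893 = 2.889 mrem/h.

2.89 mrem/h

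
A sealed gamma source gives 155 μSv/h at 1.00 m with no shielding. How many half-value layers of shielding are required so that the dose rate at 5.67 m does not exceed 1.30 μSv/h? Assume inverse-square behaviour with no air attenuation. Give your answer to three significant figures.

At 5.67 m, distance alone gives (1.00/5.67)² = 0.03111, so 155 × 0.03111 = 4.822 μSv/h.
Further attenuation needed: 4.822/1.30 = 3.709.
n = log₂(3.709) = 1.891 half-value layers.

1.89 half-value layers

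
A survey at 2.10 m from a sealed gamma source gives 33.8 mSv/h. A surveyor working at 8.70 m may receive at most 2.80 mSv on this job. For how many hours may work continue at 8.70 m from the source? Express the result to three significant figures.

1.42 h

Since intensity falls as 1/r², rate at 8.70 m:
(2.10/8.70)² = 0.05826, so 33.8 × 0.05826 = 1.969 mSv/h.
Stay time = 2.80 mSv ÷ 1.969 mSv/h = 1.422 h.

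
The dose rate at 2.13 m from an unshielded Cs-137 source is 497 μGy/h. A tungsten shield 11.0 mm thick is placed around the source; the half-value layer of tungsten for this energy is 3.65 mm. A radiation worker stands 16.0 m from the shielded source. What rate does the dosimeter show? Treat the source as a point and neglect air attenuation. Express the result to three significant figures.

Distance alone: (2.13/16.0)² = 0.01772, so 497 × 0.01772 = 8.807 μGy/h.
Shield: 11.0/3.65 = 3.014 half-value layers → attenuation 2^(−3.014) = 0.1238.
Combined: 8.807 × 0.1238 = 1.090 μGy/h.

1.09 μGy/h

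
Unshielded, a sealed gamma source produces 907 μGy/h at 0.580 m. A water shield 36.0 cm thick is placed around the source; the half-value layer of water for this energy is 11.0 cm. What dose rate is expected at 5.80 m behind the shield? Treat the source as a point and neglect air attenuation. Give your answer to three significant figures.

Distance alone: 907 × (0.580/5.80)² = 907 × 0.01000 = 9.070 μGy/h.
Shield: 36.0/11.0 = 3.273 half-value layers → attenuation 2^(−3.273) = 0.1034.
Combined: 9.070 × 0.1034 = 0.9378 μGy/h.

0.938 μGy/h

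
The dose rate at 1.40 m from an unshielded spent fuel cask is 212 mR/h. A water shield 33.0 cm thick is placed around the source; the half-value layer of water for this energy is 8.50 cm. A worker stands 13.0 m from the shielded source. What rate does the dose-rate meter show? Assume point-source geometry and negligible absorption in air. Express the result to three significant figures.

0.167 mR/h

Distance alone: 212 × (1.40/13.0)² = 212 × 0.01160 = 2.459 mR/h.
Shield: 33.0/8.50 = 3.882 half-value layers → attenuation 2^(−3.882) = 0.06783.
Combined: 2.459 × 0.06783 = 0.1668 mR/h.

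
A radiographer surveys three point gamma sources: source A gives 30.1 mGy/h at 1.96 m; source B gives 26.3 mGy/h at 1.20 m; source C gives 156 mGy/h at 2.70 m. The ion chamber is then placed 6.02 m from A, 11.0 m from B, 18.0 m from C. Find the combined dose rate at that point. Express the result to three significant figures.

By superposition, sum each source's inverse-square contribution:
A: 30.1 × (1.96/6.02)² = 3.191 mGy/h
B: 26.3 × (1.20/11.0)² = 0.3130 mGy/h
C: 156 × (2.70/18.0)² = 3.510 mGy/h
Total = 3.191 + 0.3130 + 3.510 = 7.014 mGy/h.

7.01 mGy/h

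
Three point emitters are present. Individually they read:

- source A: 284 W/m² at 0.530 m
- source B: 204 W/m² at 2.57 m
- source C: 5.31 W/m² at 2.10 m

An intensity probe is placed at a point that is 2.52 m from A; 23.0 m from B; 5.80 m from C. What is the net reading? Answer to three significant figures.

By superposition, sum each source's inverse-square contribution:
A: 284 × (0.530/2.52)² = 12.56 W/m²
B: 204 × (2.57/23.0)² = 2.547 W/m²
C: 5.31 × (2.10/5.80)² = 0.6961 W/m²
Total = 12.56 + 2.547 + 0.6961 = 15.80 W/m².

15.8 W/m²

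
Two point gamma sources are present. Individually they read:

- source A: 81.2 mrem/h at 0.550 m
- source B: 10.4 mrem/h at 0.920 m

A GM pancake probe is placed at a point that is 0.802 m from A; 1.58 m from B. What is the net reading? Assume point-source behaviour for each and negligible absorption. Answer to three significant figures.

Each source contributes Iᵢ·(dᵢ/rᵢ)²; contributions add.
A: 81.2 × (0.550/0.802)² = 38.19 mrem/h
B: 10.4 × (0.920/1.58)² = 3.526 mrem/h
Total = 38.19 + 3.526 = 41.72 mrem/h.

41.7 mrem/h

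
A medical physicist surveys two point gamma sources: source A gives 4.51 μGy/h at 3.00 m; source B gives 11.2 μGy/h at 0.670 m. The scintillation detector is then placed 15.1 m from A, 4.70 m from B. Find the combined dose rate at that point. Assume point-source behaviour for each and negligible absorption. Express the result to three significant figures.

Each source contributes Iᵢ·(dᵢ/rᵢ)²; contributions add.
A: 4.51 × (3.00/15.1)² = 0.1780 μGy/h
B: 11.2 × (0.670/4.70)² = 0.2276 μGy/h
Total = 0.1780 + 0.2276 = 0.4056 μGy/h.

0.406 μGy/h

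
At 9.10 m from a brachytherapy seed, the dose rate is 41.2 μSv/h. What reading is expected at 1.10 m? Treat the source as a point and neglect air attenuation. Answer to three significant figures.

By the inverse-square law, the rate at 1.10 m is
(9.10/1.10)² = 68.44, so 41.2 × 68.44 = 2820 μSv/h.

2820 μSv/h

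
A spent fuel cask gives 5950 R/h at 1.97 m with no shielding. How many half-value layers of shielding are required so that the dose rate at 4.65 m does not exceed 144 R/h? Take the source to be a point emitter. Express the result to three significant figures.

At 4.65 m, distance alone gives (1.97/4.65)² = 0.1795, so 5950 × 0.1795 = 1068 R/h.
Further attenuation needed: 1068/144 = 7.417.
n = log₂(7.417) = 2.891 half-value layers.

2.89 half-value layers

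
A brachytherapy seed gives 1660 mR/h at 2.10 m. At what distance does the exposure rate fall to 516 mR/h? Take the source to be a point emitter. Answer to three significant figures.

Since intensity falls as 1/r², d₂ = d₁·√(I₁/I₂).
I₁/I₂ = 1660/516 = 3.217, so d₂ = 2.10 × √3.217 = 3.767 m.

3.77 m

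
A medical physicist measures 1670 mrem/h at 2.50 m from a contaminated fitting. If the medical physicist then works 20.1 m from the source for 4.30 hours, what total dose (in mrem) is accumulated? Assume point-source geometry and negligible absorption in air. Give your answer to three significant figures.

111 mrem

Intensity scales as (d₁/d₂)², so rate at 20.1 m:
(2.50/20.1)² = 0.01547, so 1670 × 0.01547 = 25.83 mrem/h.
Dose = rate × time = 25.83 mrem/h × 4.300 h = 111.1 mrem.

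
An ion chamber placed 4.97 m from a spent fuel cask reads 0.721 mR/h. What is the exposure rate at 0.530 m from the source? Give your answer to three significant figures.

Intensity scales as (d₁/d₂)², so scaling from 4.97 m to 0.530 m:
(4.97/0.530)² = 87.93, so 0.721 × 87.93 = 63.40 mR/h.

63.4 mR/h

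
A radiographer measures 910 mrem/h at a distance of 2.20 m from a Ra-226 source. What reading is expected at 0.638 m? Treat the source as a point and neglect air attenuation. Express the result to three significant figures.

10800 mrem/h

Applying the 1/r² law, the rate at 0.638 m is
(2.20/0.638)² = 11.89, so 910 × 11.89 = 10820 mrem/h.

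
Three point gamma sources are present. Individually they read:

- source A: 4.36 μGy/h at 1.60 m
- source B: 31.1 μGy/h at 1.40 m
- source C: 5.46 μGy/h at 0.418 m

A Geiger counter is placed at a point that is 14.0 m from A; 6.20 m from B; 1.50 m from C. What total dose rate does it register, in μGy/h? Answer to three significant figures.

By superposition, sum each source's inverse-square contribution:
A: 4.36 × (1.60/14.0)² = 0.05695 μGy/h
B: 31.1 × (1.40/6.20)² = 1.586 μGy/h
C: 5.46 × (0.418/1.50)² = 0.4240 μGy/h
Total = 0.05695 + 1.586 + 0.4240 = 2.067 μGy/h.

2.07 μGy/h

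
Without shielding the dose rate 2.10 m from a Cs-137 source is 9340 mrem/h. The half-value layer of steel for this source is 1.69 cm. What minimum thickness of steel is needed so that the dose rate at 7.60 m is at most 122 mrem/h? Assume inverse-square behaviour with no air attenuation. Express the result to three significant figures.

4.30 cm

At 7.60 m, distance alone gives 9340 × (2.10/7.60)² = 9340 × 0.07635 = 713.1 mrem/h.
Further attenuation needed: 713.1/122 = 5.845.
n = log₂(5.845) = 2.547 half-value layers.
Thickness = 2.547 × 1.69 cm = 4.304 cm.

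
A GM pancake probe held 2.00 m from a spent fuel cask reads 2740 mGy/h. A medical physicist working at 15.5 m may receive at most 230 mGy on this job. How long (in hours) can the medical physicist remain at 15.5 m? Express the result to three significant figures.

5.04 h

Using I₁d₁² = I₂d₂², rate at 15.5 m:
(2.00/15.5)² = 0.01665, so 2740 × 0.01665 = 45.62 mGy/h.
Stay time = 230 mGy ÷ 45.62 mGy/h = 5.042 h.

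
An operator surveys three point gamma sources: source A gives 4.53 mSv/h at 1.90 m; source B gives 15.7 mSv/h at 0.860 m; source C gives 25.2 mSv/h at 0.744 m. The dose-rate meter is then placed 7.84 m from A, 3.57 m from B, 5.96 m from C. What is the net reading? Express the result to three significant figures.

1.57 mSv/h

Each source contributes Iᵢ·(dᵢ/rᵢ)²; contributions add.
A: 4.53 × (1.90/7.84)² = 0.2661 mSv/h
B: 15.7 × (0.860/3.57)² = 0.9111 mSv/h
C: 25.2 × (0.744/5.96)² = 0.3927 mSv/h
Total = 0.2661 + 0.9111 + 0.3927 = 1.570 mSv/h.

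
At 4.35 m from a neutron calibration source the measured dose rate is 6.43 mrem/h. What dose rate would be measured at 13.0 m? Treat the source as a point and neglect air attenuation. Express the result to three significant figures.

0.720 mrem/h

By the inverse-square law, scaling from 4.35 m to 13.0 m:
(4.35/13.0)² = 0.1120, so 6.43 × 0.1120 = 0.7202 mrem/h.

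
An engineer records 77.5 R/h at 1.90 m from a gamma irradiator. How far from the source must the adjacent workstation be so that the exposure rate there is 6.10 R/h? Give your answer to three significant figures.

Using I₁d₁² = I₂d₂², d₂ = d₁·√(I₁/I₂).
I₁/I₂ = 77.5/6.10 = 12.70, so d₂ = 1.90 × √12.70 = 6.771 m.

6.77 m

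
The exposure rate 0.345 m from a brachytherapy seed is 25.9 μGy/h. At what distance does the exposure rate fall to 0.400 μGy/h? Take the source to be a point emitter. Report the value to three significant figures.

Applying the 1/r² law, d₂ = d₁·√(I₁/I₂).
I₁/I₂ = 25.9/0.400 = 64.75, so d₂ = 0.345 × √64.75 = 2.776 m.

2.78 m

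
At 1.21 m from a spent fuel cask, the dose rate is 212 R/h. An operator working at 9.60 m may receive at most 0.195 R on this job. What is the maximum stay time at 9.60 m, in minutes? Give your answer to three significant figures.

By the inverse-square law, rate at 9.60 m:
212 × (1.21/9.60)² = 212 × 0.01589 = 3.369 R/h.
Stay time = 0.195 R ÷ 3.369 R/h = 0.05788 h = 3.473 min.

3.47 min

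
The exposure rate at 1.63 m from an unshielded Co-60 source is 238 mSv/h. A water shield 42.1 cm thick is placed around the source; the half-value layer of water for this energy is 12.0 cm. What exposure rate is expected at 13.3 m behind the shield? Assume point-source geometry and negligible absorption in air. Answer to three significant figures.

Distance alone: (1.63/13.3)² = 0.01502, so 238 × 0.01502 = 3.575 mSv/h.
Shield: 42.1/12.0 = 3.508 half-value layers → attenuation 2^(−3.508) = 0.08790.
Combined: 3.575 × 0.08790 = 0.3142 mSv/h.

0.314 mSv/h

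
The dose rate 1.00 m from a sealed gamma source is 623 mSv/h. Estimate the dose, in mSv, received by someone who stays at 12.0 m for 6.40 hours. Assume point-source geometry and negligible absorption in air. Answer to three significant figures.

Applying the 1/r² law, rate at 12.0 m:
623 × (1.00/12.0)² = 623 × 0.006944 = 4.326 mSv/h.
Dose = rate × time = 4.326 mSv/h × 6.400 h = 27.69 mSv.

27.7 mSv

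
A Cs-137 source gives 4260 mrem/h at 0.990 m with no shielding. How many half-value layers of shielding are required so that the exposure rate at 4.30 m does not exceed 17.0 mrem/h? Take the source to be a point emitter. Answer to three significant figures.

At 4.30 m, distance alone gives (0.990/4.30)² = 0.05301, so 4260 × 0.05301 = 225.8 mrem/h.
Further attenuation needed: 225.8/17.0 = 13.28.
n = log₂(13.28) = 3.731 half-value layers.

3.73 half-value layers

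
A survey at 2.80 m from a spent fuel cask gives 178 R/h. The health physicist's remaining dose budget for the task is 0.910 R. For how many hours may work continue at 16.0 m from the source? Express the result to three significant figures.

Since intensity falls as 1/r², rate at 16.0 m:
(2.80/16.0)² = 0.03062, so 178 × 0.03062 = 5.450 R/h.
Stay time = 0.910 R ÷ 5.450 R/h = 0.1670 h.

0.167 h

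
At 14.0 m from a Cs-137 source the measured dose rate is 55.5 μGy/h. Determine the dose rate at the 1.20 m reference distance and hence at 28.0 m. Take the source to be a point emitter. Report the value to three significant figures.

7550 μGy/h; 13.9 μGy/h

Intensity scales as (d₁/d₂)², so
At 1.20 m: 55.5 × (14.0/1.20)² = 55.5 × 136.1 = 7554 μGy/h
At 28.0 m: (1.20/28.0)² = 0.001837, so 7554 × 0.001837 = 13.88 μGy/h.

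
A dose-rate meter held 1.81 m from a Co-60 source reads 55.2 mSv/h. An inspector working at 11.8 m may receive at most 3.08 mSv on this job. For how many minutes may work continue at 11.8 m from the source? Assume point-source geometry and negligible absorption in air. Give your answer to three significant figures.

142 min

Since intensity falls as 1/r², rate at 11.8 m:
55.2 × (1.81/11.8)² = 55.2 × 0.02353 = 1.299 mSv/h.
Stay time = 3.08 mSv ÷ 1.299 mSv/h = 2.371 h = 142.3 min.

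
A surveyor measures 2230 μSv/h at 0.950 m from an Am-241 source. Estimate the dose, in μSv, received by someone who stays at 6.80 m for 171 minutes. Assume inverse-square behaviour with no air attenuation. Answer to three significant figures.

124 μSv

Applying the 1/r² law, rate at 6.80 m:
(0.950/6.80)² = 0.01952, so 2230 × 0.01952 = 43.53 μSv/h.
Dose = rate × time = 43.53 μSv/h × 2.850 h = 124.1 μSv.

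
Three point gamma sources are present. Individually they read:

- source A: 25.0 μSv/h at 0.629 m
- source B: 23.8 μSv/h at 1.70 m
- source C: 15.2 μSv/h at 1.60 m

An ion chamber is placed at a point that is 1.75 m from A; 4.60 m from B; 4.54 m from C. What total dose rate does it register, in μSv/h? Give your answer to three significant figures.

8.37 μSv/h

By superposition, sum each source's inverse-square contribution:
A: 25.0 × (0.629/1.75)² = 3.230 μSv/h
B: 23.8 × (1.70/4.60)² = 3.251 μSv/h
C: 15.2 × (1.60/4.54)² = 1.888 μSv/h
Total = 3.230 + 3.251 + 1.888 = 8.369 μSv/h.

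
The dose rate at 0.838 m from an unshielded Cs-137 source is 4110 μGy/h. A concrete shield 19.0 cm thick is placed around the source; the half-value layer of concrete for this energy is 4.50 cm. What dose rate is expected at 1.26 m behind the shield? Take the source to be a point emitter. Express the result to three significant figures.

Distance alone: (0.838/1.26)² = 0.4423, so 4110 × 0.4423 = 1818 μGy/h.
Shield: 19.0/4.50 = 4.222 half-value layers → attenuation 2^(−4.222) = 0.05359.
Combined: 1818 × 0.05359 = 97.43 μGy/h.

97.4 μGy/h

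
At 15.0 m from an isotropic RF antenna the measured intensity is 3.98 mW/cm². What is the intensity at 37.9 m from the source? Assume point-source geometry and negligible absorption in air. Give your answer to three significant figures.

0.623 mW/cm²

Since intensity falls as 1/r², scaling from 15.0 m to 37.9 m:
3.98 × (15.0/37.9)² = 3.98 × 0.1566 = 0.6233 mW/cm².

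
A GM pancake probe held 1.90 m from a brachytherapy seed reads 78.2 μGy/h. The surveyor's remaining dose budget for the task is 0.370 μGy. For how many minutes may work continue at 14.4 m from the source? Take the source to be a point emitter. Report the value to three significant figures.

Using I₁d₁² = I₂d₂², rate at 14.4 m:
78.2 × (1.90/14.4)² = 78.2 × 0.01741 = 1.361 μGy/h.
Stay time = 0.370 μGy ÷ 1.361 μGy/h = 0.2719 h = 16.31 min.

16.3 min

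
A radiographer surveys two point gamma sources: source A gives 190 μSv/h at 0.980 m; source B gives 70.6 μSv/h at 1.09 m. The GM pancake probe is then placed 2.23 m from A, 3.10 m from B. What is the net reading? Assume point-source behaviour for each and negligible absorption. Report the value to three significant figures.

By superposition, sum each source's inverse-square contribution:
A: 190 × (0.980/2.23)² = 36.69 μSv/h
B: 70.6 × (1.09/3.10)² = 8.728 μSv/h
Total = 36.69 + 8.728 = 45.42 μSv/h.

45.4 μSv/h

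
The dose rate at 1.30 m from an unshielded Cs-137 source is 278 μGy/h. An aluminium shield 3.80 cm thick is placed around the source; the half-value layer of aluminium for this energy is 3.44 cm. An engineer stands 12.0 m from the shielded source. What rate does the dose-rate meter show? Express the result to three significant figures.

Distance alone: 278 × (1.30/12.0)² = 278 × 0.01174 = 3.264 μGy/h.
Shield: 3.80/3.44 = 1.105 half-value layers → attenuation 2^(−1.105) = 0.4649.
Combined: 3.264 × 0.4649 = 1.517 μGy/h.

1.52 μGy/h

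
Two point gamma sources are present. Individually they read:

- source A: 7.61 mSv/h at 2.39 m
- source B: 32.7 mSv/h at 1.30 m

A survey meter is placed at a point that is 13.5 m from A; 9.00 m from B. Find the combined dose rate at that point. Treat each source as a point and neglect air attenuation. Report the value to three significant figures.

Each source contributes Iᵢ·(dᵢ/rᵢ)²; contributions add.
A: 7.61 × (2.39/13.5)² = 0.2385 mSv/h
B: 32.7 × (1.30/9.00)² = 0.6823 mSv/h
Total = 0.2385 + 0.6823 = 0.9208 mSv/h.

0.921 mSv/h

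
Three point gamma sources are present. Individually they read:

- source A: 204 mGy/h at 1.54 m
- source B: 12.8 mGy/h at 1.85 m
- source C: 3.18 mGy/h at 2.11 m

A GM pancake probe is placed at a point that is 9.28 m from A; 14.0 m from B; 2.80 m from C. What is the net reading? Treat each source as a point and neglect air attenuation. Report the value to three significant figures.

7.65 mGy/h

By superposition, sum each source's inverse-square contribution:
A: 204 × (1.54/9.28)² = 5.618 mGy/h
B: 12.8 × (1.85/14.0)² = 0.2235 mGy/h
C: 3.18 × (2.11/2.80)² = 1.806 mGy/h
Total = 5.618 + 0.2235 + 1.806 = 7.647 mGy/h.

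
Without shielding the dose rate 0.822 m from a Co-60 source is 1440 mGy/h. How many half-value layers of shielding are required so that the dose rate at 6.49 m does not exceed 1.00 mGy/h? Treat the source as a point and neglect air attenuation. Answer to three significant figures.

At 6.49 m, distance alone gives (0.822/6.49)² = 0.01604, so 1440 × 0.01604 = 23.10 mGy/h.
Further attenuation needed: 23.10/1.00 = 23.10.
n = log₂(23.10) = 4.530 half-value layers.

4.53 half-value layers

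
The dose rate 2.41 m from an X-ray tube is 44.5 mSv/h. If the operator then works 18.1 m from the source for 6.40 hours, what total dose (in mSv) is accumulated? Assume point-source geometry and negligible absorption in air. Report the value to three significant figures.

Using I₁d₁² = I₂d₂², rate at 18.1 m:
(2.41/18.1)² = 0.01773, so 44.5 × 0.01773 = 0.7890 mSv/h.
Dose = rate × time = 0.7890 mSv/h × 6.400 h = 5.050 mSv.

5.05 mSv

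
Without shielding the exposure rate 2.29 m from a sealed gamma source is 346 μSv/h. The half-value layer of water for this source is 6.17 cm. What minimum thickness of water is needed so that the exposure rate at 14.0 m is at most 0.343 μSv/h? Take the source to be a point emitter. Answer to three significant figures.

At 14.0 m, distance alone gives 346 × (2.29/14.0)² = 346 × 0.02676 = 9.259 μSv/h.
Further attenuation needed: 9.259/0.343 = 26.99.
n = log₂(26.99) = 4.754 half-value layers.
Thickness = 4.754 × 6.17 cm = 29.33 cm.

29.3 cm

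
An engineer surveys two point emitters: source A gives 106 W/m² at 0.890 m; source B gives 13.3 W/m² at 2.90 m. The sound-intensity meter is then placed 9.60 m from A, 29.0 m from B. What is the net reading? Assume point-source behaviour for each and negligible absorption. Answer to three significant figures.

Each source contributes Iᵢ·(dᵢ/rᵢ)²; contributions add.
A: 106 × (0.890/9.60)² = 0.9111 W/m²
B: 13.3 × (2.90/29.0)² = 0.1330 W/m²
Total = 0.9111 + 0.1330 = 1.044 W/m².

1.04 W/m²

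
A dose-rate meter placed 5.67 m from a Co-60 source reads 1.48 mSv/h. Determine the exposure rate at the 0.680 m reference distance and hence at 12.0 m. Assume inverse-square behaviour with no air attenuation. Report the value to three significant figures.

Using I₁d₁² = I₂d₂²,
At 0.680 m: 1.48 × (5.67/0.680)² = 1.48 × 69.53 = 102.9 mSv/h
At 12.0 m: 102.9 × (0.680/12.0)² = 102.9 × 0.003211 = 0.3304 mSv/h.

103 mSv/h; 0.330 mSv/h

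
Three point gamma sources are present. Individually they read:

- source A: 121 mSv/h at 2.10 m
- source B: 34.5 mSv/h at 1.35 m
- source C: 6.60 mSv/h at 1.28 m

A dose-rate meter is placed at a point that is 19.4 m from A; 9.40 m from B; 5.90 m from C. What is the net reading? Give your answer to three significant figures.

Each source contributes Iᵢ·(dᵢ/rᵢ)²; contributions add.
A: 121 × (2.10/19.4)² = 1.418 mSv/h
B: 34.5 × (1.35/9.40)² = 0.7116 mSv/h
C: 6.60 × (1.28/5.90)² = 0.3106 mSv/h
Total = 1.418 + 0.7116 + 0.3106 = 2.440 mSv/h.

2.44 mSv/h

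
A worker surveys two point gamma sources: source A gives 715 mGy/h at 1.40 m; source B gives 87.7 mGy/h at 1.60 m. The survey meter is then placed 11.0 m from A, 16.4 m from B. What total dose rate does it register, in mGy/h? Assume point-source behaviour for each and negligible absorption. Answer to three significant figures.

12.4 mGy/h

Each source contributes Iᵢ·(dᵢ/rᵢ)²; contributions add.
A: 715 × (1.40/11.0)² = 11.58 mGy/h
B: 87.7 × (1.60/16.4)² = 0.8347 mGy/h
Total = 11.58 + 0.8347 = 12.41 mGy/h.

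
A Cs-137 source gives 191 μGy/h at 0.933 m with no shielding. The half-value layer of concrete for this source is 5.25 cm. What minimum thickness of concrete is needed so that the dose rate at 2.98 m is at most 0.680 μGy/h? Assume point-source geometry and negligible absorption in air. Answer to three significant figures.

25.1 cm

At 2.98 m, distance alone gives 191 × (0.933/2.98)² = 191 × 0.09802 = 18.72 μGy/h.
Further attenuation needed: 18.72/0.680 = 27.53.
n = log₂(27.53) = 4.783 half-value layers.
Thickness = 4.783 × 5.25 cm = 25.11 cm.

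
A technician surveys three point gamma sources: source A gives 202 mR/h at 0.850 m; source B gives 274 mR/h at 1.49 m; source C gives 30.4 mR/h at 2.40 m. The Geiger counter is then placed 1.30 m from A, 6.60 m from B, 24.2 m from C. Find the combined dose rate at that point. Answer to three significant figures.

Each source contributes Iᵢ·(dᵢ/rᵢ)²; contributions add.
A: 202 × (0.850/1.30)² = 86.36 mR/h
B: 274 × (1.49/6.60)² = 13.96 mR/h
C: 30.4 × (2.40/24.2)² = 0.2990 mR/h
Total = 86.36 + 13.96 + 0.2990 = 100.6 mR/h.

101 mR/h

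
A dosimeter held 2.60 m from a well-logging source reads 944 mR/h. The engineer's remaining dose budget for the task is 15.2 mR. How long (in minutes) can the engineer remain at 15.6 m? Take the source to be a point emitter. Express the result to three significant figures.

Intensity scales as (d₁/d₂)², so rate at 15.6 m:
944 × (2.60/15.6)² = 944 × 0.02778 = 26.22 mR/h.
Stay time = 15.2 mR ÷ 26.22 mR/h = 0.5797 h = 34.78 min.

34.8 min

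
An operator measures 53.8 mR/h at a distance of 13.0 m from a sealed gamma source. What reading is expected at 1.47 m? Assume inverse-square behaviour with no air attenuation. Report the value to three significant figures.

4210 mR/h

Using I₁d₁² = I₂d₂², the rate at 1.47 m is
(13.0/1.47)² = 78.21, so 53.8 × 78.21 = 4208 mR/h.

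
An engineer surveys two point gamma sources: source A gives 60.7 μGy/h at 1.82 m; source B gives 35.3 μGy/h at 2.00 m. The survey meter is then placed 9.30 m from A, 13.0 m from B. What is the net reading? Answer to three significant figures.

3.16 μGy/h

Each source contributes Iᵢ·(dᵢ/rᵢ)²; contributions add.
A: 60.7 × (1.82/9.30)² = 2.325 μGy/h
B: 35.3 × (2.00/13.0)² = 0.8355 μGy/h
Total = 2.325 + 0.8355 = 3.161 μGy/h.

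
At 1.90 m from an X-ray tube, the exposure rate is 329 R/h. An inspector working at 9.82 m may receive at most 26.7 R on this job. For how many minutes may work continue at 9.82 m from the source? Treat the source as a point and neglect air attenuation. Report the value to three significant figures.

130 min

Using I₁d₁² = I₂d₂², rate at 9.82 m:
(1.90/9.82)² = 0.03744, so 329 × 0.03744 = 12.32 R/h.
Stay time = 26.7 R ÷ 12.32 R/h = 2.167 h = 130.0 min.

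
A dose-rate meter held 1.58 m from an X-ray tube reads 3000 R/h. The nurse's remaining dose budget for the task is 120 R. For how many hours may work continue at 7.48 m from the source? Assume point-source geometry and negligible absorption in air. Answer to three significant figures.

Using I₁d₁² = I₂d₂², rate at 7.48 m:
(1.58/7.48)² = 0.04462, so 3000 × 0.04462 = 133.9 R/h.
Stay time = 120 R ÷ 133.9 R/h = 0.8962 h.

0.896 h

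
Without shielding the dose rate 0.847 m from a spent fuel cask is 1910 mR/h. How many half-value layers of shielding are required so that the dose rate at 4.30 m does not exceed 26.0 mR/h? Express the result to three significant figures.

At 4.30 m, distance alone gives (0.847/4.30)² = 0.03880, so 1910 × 0.03880 = 74.11 mR/h.
Further attenuation needed: 74.11/26.0 = 2.850.
n = log₂(2.850) = 1.511 half-value layers.

1.51 half-value layers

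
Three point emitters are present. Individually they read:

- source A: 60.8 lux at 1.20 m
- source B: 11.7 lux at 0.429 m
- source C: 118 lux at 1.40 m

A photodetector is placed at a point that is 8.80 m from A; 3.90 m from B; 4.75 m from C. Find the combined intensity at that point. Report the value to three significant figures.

By superposition, sum each source's inverse-square contribution:
A: 60.8 × (1.20/8.80)² = 1.131 lux
B: 11.7 × (0.429/3.90)² = 0.1416 lux
C: 118 × (1.40/4.75)² = 10.25 lux
Total = 1.131 + 0.1416 + 10.25 = 11.52 lux.

11.5 lux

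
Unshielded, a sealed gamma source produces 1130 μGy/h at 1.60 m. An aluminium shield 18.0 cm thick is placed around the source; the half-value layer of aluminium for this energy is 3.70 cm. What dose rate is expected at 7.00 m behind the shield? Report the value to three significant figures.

2.03 μGy/h

Distance alone: (1.60/7.00)² = 0.05224, so 1130 × 0.05224 = 59.03 μGy/h.
Shield: 18.0/3.70 = 4.865 half-value layers → attenuation 2^(−4.865) = 0.03432.
Combined: 59.03 × 0.03432 = 2.026 μGy/h.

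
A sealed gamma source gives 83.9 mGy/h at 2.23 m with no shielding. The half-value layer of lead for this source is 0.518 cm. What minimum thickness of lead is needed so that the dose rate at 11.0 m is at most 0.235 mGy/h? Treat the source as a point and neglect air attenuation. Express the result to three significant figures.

2.01 cm

At 11.0 m, distance alone gives (2.23/11.0)² = 0.04110, so 83.9 × 0.04110 = 3.448 mGy/h.
Further attenuation needed: 3.448/0.235 = 14.67.
n = log₂(14.67) = 3.875 half-value layers.
Thickness = 3.875 × 0.518 cm = 2.007 cm.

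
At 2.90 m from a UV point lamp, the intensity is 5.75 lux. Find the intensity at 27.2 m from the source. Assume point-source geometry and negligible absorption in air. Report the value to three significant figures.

Since intensity falls as 1/r², the rate at 27.2 m is
5.75 × (2.90/27.2)² = 5.75 × 0.01137 = 0.06538 lux.

0.0654 lux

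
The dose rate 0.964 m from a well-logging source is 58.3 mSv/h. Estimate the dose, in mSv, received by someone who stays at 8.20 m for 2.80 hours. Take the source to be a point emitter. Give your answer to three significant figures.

2.26 mSv

Using I₁d₁² = I₂d₂², rate at 8.20 m:
(0.964/8.20)² = 0.01382, so 58.3 × 0.01382 = 0.8057 mSv/h.
Dose = rate × time = 0.8057 mSv/h × 2.800 h = 2.256 mSv.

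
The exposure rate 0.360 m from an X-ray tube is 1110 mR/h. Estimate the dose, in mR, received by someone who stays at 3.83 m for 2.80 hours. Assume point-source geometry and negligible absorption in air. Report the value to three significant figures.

27.5 mR

Intensity scales as (d₁/d₂)², so rate at 3.83 m:
(0.360/3.83)² = 0.008835, so 1110 × 0.008835 = 9.807 mR/h.
Dose = rate × time = 9.807 mR/h × 2.800 h = 27.46 mR.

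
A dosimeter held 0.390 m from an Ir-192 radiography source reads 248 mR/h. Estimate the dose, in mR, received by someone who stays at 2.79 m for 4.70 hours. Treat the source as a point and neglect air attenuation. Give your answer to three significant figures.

22.8 mR

Since intensity falls as 1/r², rate at 2.79 m:
248 × (0.390/2.79)² = 248 × 0.01954 = 4.846 mR/h.
Dose = rate × time = 4.846 mR/h × 4.700 h = 22.78 mR.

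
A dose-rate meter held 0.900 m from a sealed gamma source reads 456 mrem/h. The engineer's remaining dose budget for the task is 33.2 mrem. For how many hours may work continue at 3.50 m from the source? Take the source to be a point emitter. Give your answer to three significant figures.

1.10 h

By the inverse-square law, rate at 3.50 m:
(0.900/3.50)² = 0.06612, so 456 × 0.06612 = 30.15 mrem/h.
Stay time = 33.2 mrem ÷ 30.15 mrem/h = 1.101 h.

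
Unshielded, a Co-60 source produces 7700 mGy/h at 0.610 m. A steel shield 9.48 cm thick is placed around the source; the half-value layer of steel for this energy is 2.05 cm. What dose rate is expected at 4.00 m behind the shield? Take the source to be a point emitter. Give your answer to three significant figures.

7.26 mGy/h

Distance alone: 7700 × (0.610/4.00)² = 7700 × 0.02326 = 179.1 mGy/h.
Shield: 9.48/2.05 = 4.624 half-value layers → attenuation 2^(−4.624) = 0.04055.
Combined: 179.1 × 0.04055 = 7.263 mGy/h.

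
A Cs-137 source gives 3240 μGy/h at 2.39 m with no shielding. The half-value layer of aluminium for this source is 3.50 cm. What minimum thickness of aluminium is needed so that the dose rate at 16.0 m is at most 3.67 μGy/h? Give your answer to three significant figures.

15.1 cm

At 16.0 m, distance alone gives (2.39/16.0)² = 0.02231, so 3240 × 0.02231 = 72.28 μGy/h.
Further attenuation needed: 72.28/3.67 = 19.69.
n = log₂(19.69) = 4.299 half-value layers.
Thickness = 4.299 × 3.50 cm = 15.05 cm.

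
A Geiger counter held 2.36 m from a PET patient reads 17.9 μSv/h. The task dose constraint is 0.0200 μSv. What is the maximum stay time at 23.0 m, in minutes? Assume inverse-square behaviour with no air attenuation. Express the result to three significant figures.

6.37 min

Since intensity falls as 1/r², rate at 23.0 m:
17.9 × (2.36/23.0)² = 17.9 × 0.01053 = 0.1885 μSv/h.
Stay time = 0.0200 μSv ÷ 0.1885 μSv/h = 0.1061 h = 6.366 min.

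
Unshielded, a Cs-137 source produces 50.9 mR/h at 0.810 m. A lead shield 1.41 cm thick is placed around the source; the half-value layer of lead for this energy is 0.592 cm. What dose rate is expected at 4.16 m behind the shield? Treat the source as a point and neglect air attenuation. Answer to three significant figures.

0.370 mR/h

Distance alone: (0.810/4.16)² = 0.03791, so 50.9 × 0.03791 = 1.930 mR/h.
Shield: 1.41/0.592 = 2.382 half-value layers → attenuation 2^(−2.382) = 0.1918.
Combined: 1.930 × 0.1918 = 0.3702 mR/h.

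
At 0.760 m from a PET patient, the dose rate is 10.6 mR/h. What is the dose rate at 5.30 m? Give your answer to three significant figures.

0.218 mR/h

Using I₁d₁² = I₂d₂², the rate at 5.30 m is
(0.760/5.30)² = 0.02056, so 10.6 × 0.02056 = 0.2179 mR/h.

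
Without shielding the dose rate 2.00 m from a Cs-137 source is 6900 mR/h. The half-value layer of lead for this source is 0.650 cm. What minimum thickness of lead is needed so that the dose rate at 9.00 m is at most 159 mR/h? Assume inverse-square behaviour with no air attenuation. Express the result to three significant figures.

0.715 cm

At 9.00 m, distance alone gives 6900 × (2.00/9.00)² = 6900 × 0.04938 = 340.7 mR/h.
Further attenuation needed: 340.7/159 = 2.143.
n = log₂(2.143) = 1.100 half-value layers.
Thickness = 1.100 × 0.650 cm = 0.7150 cm.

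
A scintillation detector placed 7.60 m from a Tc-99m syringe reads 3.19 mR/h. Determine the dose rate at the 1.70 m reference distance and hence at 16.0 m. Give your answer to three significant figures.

Intensity scales as (d₁/d₂)², so
At 1.70 m: 3.19 × (7.60/1.70)² = 3.19 × 19.99 = 63.77 mR/h
At 16.0 m: 63.77 × (1.70/16.0)² = 63.77 × 0.01129 = 0.7200 mR/h.

63.8 mR/h; 0.720 mR/h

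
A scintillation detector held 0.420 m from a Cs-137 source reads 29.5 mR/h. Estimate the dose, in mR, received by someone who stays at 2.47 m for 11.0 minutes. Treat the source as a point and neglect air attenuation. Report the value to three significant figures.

Using I₁d₁² = I₂d₂², rate at 2.47 m:
(0.420/2.47)² = 0.02891, so 29.5 × 0.02891 = 0.8528 mR/h.
Dose = rate × time = 0.8528 mR/h × 0.1833 h = 0.1563 mR.

0.156 mR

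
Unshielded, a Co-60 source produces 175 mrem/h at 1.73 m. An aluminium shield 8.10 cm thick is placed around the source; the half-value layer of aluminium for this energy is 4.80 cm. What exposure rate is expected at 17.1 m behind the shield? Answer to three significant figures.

Distance alone: (1.73/17.1)² = 0.01024, so 175 × 0.01024 = 1.792 mrem/h.
Shield: 8.10/4.80 = 1.688 half-value layers → attenuation 2^(−1.688) = 0.3104.
Combined: 1.792 × 0.3104 = 0.5562 mrem/h.

0.556 mrem/h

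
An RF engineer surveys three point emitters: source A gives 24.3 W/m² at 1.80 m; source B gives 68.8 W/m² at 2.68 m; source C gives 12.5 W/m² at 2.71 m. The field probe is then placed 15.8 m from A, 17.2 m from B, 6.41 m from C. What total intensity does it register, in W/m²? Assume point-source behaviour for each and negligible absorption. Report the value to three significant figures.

By superposition, sum each source's inverse-square contribution:
A: 24.3 × (1.80/15.8)² = 0.3154 W/m²
B: 68.8 × (2.68/17.2)² = 1.670 W/m²
C: 12.5 × (2.71/6.41)² = 2.234 W/m²
Total = 0.3154 + 1.670 + 2.234 = 4.219 W/m².

4.22 W/m²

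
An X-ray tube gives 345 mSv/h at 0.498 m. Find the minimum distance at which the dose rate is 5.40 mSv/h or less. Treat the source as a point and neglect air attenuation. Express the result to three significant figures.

Applying the 1/r² law, d₂ = d₁·√(I₁/I₂).
I₁/I₂ = 345/5.40 = 63.89, so d₂ = 0.498 × √63.89 = 3.981 m.

3.98 m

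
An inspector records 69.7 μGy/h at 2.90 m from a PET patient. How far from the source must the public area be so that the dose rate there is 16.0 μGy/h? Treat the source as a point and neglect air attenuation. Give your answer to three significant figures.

6.05 m

Intensity scales as (d₁/d₂)², so d₂ = d₁·√(I₁/I₂).
I₁/I₂ = 69.7/16.0 = 4.356, so d₂ = 2.90 × √4.356 = 6.053 m.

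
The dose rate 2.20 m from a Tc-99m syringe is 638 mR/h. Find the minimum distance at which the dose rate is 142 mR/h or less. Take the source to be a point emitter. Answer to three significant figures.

Applying the 1/r² law, d₂ = d₁·√(I₁/I₂).
I₁/I₂ = 638/142 = 4.493, so d₂ = 2.20 × √4.493 = 4.663 m.

4.66 m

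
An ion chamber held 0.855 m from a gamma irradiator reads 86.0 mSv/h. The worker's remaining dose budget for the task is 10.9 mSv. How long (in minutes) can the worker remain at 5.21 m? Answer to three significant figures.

Using I₁d₁² = I₂d₂², rate at 5.21 m:
86.0 × (0.855/5.21)² = 86.0 × 0.02693 = 2.316 mSv/h.
Stay time = 10.9 mSv ÷ 2.316 mSv/h = 4.706 h = 282.4 min.

282 min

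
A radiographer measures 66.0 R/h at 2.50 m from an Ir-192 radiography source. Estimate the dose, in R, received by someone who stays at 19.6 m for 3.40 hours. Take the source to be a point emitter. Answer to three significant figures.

Since intensity falls as 1/r², rate at 19.6 m:
(2.50/19.6)² = 0.01627, so 66.0 × 0.01627 = 1.074 R/h.
Dose = rate × time = 1.074 R/h × 3.400 h = 3.652 R.

3.65 R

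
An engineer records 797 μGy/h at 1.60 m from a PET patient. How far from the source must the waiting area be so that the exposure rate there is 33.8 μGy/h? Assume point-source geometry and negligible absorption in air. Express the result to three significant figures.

7.77 m

By the inverse-square law, d₂ = d₁·√(I₁/I₂).
I₁/I₂ = 797/33.8 = 23.58, so d₂ = 1.60 × √23.58 = 7.769 m.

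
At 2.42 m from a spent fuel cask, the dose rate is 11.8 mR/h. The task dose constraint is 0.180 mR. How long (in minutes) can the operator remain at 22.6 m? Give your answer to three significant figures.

Since intensity falls as 1/r², rate at 22.6 m:
11.8 × (2.42/22.6)² = 11.8 × 0.01147 = 0.1353 mR/h.
Stay time = 0.180 mR ÷ 0.1353 mR/h = 1.330 h = 79.80 min.

79.8 min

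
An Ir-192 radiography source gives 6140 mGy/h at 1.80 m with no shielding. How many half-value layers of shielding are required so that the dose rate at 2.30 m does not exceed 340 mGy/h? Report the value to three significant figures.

3.47 half-value layers

At 2.30 m, distance alone gives 6140 × (1.80/2.30)² = 6140 × 0.6125 = 3761 mGy/h.
Further attenuation needed: 3761/340 = 11.06.
n = log₂(11.06) = 3.467 half-value layers.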